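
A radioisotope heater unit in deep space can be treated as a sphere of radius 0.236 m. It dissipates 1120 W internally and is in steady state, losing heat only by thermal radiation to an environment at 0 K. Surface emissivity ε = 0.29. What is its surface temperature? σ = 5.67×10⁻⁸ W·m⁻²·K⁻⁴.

Steady state: internal power = radiated power, P = εσA T⁴.
Radiating area A = 4πr² = 0.6999 m².
T⁴ = P/(εσA) = 1120/(0.29·5.67×10⁻⁸·0.6999) = 9.732×10¹⁰ K⁴.
T = (9.732×10¹⁰)^(1/4).

T ≈ 559 K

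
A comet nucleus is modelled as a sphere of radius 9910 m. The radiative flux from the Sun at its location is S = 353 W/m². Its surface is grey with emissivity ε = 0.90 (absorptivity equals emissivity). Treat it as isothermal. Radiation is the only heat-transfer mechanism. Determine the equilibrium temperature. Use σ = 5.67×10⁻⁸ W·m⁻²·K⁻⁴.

At equilibrium, absorbed power = emitted power.
Absorbing cross-section = πr² = 3.085×10⁸ m²; emitting surface = 4πr² = 1.234×10⁹ m² (ratio 4).
εS·A_cross = εσ·A_surf·T⁴  ⇒  T⁴ = S/(4σ)   (ε cancels).
T⁴ = 353/(4·5.67×10⁻⁸) = 1.556×10⁹ K⁴.
T = (1.556×10⁹)^(1/4).

T ≈ 199 K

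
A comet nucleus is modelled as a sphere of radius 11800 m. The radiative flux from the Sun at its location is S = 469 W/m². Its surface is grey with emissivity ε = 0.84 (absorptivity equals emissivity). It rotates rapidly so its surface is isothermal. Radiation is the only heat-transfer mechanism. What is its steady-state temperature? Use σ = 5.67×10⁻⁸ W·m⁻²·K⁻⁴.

T ≈ 213 K

At equilibrium, absorbed power = emitted power.
Absorbing cross-section = πr² = 4.374×10⁸ m²; emitting surface = 4πr² = 1.750×10⁹ m² (ratio 4).
εS·A_cross = εσ·A_surf·T⁴  ⇒  T⁴ = S/(4σ)   (ε cancels).
T⁴ = 469/(4·5.67×10⁻⁸) = 2.068×10⁹ K⁴.
T = (2.068×10⁹)^(1/4).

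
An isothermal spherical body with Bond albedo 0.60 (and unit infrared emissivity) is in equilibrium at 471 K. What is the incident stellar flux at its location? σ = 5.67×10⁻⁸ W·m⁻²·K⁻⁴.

(1−a)S·πr² = σ·4πr²·T⁴ ⇒ S = 4σT⁴/(1−a).
S = 4·5.67×10⁻⁸·4.921×10¹⁰/0.400.

S ≈ 27900 W/m²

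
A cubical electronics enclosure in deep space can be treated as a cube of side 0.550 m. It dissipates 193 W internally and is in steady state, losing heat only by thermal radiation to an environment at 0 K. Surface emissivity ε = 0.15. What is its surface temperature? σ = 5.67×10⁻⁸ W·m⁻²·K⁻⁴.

Steady state: internal power = radiated power, P = εσA T⁴.
Radiating area A = 6L² = 1.815 m².
T⁴ = P/(εσA) = 193/(0.15·5.67×10⁻⁸·1.815) = 1.250×10¹⁰ K⁴.
T = (1.250×10¹⁰)^(1/4).

T ≈ 334 K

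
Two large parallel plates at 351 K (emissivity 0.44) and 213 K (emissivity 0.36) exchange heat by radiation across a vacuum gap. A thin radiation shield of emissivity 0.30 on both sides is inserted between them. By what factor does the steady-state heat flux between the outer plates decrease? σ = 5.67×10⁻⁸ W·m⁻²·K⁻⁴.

factor ≈ 2.40

Without shield: q₀ = σΔ(T⁴)/(1/ε₁+1/ε₂−1) with denominator 4.051.
With shield the two gaps are in series; the resistances add: (1/ε₁+1/ε_s−1)+(1/ε_s+1/ε₂−1) = 4.606+5.111 = 9.717.
Heat-flux ratio q₀/q = 9.717/4.051.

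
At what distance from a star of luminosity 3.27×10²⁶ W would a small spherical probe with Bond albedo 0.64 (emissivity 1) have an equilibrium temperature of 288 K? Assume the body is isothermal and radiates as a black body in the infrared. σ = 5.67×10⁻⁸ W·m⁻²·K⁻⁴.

For an isothermal black-emitting sphere, (1−a)S·πr² = σ·4πr²·T⁴ ⇒ S = 4σT⁴/(1−a).
S = 4·5.67×10⁻⁸·(288)⁴/0.360 = 4334 W/m².
Flux falls as S = L/(4πd²), so d = √(L/(4πS)) = √(3.27×10²⁶/(4π·4334)).

d ≈ 7.75×10¹⁰ m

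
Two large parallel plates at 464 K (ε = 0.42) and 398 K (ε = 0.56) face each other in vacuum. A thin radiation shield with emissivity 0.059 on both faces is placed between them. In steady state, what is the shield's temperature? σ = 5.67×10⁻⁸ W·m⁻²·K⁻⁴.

T_s ≈ 434 K

In steady state the net flux on the hot side equals that on the cold side.
σ(T₁⁴−T_s⁴)/D₁ = σ(T_s⁴−T₂⁴)/D₂, with D₁ = 1/ε₁+1/ε_s−1 = 18.33, D₂ = 1/ε_s+1/ε₂−1 = 17.73.
Solve for T_s⁴: T_s⁴ = (D₂·T₁⁴ + D₁·T₂⁴)/(D₁+D₂) = 3.555×10¹⁰ K⁴.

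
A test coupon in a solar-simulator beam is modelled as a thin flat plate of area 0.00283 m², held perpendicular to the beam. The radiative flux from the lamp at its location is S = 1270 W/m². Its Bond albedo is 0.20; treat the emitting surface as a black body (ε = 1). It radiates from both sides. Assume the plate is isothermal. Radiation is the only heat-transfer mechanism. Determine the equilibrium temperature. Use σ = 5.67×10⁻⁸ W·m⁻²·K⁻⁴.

T ≈ 308 K

At equilibrium, absorbed power = emitted power.
Absorbing cross-section = A = 0.002830 m²; emitting surface = 2A = 0.005660 m² (ratio 2).
(1−a)S·A_cross = εσ·A_surf·T⁴  ⇒  T⁴ = (1−a)S/(2σ).
T⁴ = 0.800·1270/(2·5.67×10⁻⁸) = 8.959×10⁹ K⁴.
T = (8.959×10⁹)^(1/4).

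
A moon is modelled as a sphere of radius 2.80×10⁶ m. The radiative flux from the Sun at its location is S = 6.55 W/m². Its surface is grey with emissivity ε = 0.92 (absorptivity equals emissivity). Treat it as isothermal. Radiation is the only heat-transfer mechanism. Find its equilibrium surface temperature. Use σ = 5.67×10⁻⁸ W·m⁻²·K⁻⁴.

At equilibrium, absorbed power = emitted power.
Absorbing cross-section = πr² = 2.463×10¹³ m²; emitting surface = 4πr² = 9.852×10¹³ m² (ratio 4).
εS·A_cross = εσ·A_surf·T⁴  ⇒  T⁴ = S/(4σ)   (ε cancels).
T⁴ = 6.55/(4·5.67×10⁻⁸) = 2.888×10⁷ K⁴.
T = (2.888×10⁷)^(1/4).

T ≈ 73.3 K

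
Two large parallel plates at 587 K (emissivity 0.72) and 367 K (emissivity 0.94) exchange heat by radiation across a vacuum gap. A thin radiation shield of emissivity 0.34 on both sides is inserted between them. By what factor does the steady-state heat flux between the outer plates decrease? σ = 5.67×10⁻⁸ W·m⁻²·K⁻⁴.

Without shield: q₀ = σΔ(T⁴)/(1/ε₁+1/ε₂−1) with denominator 1.453.
With shield the two gaps are in series; the resistances add: (1/ε₁+1/ε_s−1)+(1/ε_s+1/ε₂−1) = 3.330+3.005 = 6.335.
Heat-flux ratio q₀/q = 6.335/1.453.

factor ≈ 4.36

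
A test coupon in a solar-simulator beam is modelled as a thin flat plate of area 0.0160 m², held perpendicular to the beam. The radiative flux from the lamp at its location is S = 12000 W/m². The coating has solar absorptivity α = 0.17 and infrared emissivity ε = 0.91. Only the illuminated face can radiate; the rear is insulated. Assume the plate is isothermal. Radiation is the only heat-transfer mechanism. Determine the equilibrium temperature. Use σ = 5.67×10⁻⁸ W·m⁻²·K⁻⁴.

T ≈ 446 K

At equilibrium, absorbed power = emitted power.
Absorbing cross-section = A = 0.01600 m²; emitting surface = A = 0.01600 m² (ratio 1).
αS·A_cross = εσ·A_surf·T⁴  ⇒  T⁴ = αS/(ε·1σ).
T⁴ = 0.170·12000/(0.91·1·5.67×10⁻⁸) = 3.954×10¹⁰ K⁴.
T = (3.954×10¹⁰)^(1/4).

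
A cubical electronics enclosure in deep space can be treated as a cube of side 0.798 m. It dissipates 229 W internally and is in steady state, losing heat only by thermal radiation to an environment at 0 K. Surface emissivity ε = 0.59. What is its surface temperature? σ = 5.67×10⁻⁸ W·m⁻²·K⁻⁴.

Steady state: internal power = radiated power, P = εσA T⁴.
Radiating area A = 6L² = 3.821 m².
T⁴ = P/(εσA) = 229/(0.59·5.67×10⁻⁸·3.821) = 1.792×10⁹ K⁴.
T = (1.792×10⁹)^(1/4).

T ≈ 206 K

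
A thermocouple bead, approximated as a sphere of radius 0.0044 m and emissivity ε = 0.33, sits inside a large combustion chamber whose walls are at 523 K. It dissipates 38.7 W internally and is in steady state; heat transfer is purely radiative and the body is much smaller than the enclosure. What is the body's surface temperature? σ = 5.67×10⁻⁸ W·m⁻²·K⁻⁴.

For a small grey body in a large enclosure, net radiated power = εσA(T⁴ − T_w⁴).
Steady state: P = εσA(T⁴ − T_w⁴) with A = 4πr² = 2.433×10⁻⁴ m².
T⁴ = P/(εσA) + T_w⁴ = 38.7/(0.33·5.67×10⁻⁸·2.433×10⁻⁴) + (523)⁴
    = 8.502×10¹² + 7.482×10¹⁰ = 8.576×10¹² K⁴.

T ≈ 1710 K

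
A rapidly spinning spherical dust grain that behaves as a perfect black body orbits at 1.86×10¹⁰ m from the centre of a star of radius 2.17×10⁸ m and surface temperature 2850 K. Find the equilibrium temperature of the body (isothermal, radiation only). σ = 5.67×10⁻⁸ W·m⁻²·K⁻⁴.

The star's surface emits σT_*⁴; at distance d the flux is S = σT_*⁴(R_*/d)².
S = 5.67×10⁻⁸·(2850)⁴·(2.17×10⁸/1.86×10¹⁰)² = 509.2 W/m².
For an isothermal sphere T⁴ = (1−a)S/(4σ) = 2.245×10⁹ K⁴.

T ≈ 218 K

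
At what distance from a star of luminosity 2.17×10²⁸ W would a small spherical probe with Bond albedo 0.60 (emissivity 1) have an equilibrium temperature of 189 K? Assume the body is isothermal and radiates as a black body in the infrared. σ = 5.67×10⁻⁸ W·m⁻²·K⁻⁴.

d ≈ 1.54×10¹² m

For an isothermal black-emitting sphere, (1−a)S·πr² = σ·4πr²·T⁴ ⇒ S = 4σT⁴/(1−a).
S = 4·5.67×10⁻⁸·(189)⁴/0.400 = 723.5 W/m².
Flux falls as S = L/(4πd²), so d = √(L/(4πS)) = √(2.17×10²⁸/(4π·723.5)).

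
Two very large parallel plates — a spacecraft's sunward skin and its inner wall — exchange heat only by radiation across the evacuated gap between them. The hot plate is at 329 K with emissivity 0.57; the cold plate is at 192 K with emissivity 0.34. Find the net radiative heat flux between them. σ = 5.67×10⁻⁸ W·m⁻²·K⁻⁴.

For two infinite grey parallel plates, q = σ(T₁⁴ − T₂⁴)/(1/ε₁ + 1/ε₂ − 1).
T₁⁴ − T₂⁴ = 1.172×10¹⁰ − 1.359×10⁹ = 1.036×10¹⁰ K⁴.
1/ε₁ + 1/ε₂ − 1 = 1.754 + 2.941 − 1 = 3.696.
q = 5.67×10⁻⁸ × 1.036×10¹⁰ / 3.696.

q ≈ 159 W/m²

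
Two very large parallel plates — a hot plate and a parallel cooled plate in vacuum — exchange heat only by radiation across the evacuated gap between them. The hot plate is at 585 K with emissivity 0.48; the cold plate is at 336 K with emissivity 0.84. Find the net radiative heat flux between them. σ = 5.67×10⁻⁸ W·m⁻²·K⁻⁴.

q ≈ 2600 W/m²

For two infinite grey parallel plates, q = σ(T₁⁴ − T₂⁴)/(1/ε₁ + 1/ε₂ − 1).
T₁⁴ − T₂⁴ = 1.171×10¹¹ − 1.275×10¹⁰ = 1.044×10¹¹ K⁴.
1/ε₁ + 1/ε₂ − 1 = 2.083 + 1.190 − 1 = 2.274.
q = 5.67×10⁻⁸ × 1.044×10¹¹ / 2.274.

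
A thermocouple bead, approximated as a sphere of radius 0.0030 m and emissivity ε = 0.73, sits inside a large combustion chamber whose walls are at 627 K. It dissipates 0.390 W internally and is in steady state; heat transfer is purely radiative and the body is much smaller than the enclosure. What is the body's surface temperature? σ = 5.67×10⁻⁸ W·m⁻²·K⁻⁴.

For a small grey body in a large enclosure, net radiated power = εσA(T⁴ − T_w⁴).
Steady state: P = εσA(T⁴ − T_w⁴) with A = 4πr² = 1.131×10⁻⁴ m².
T⁴ = P/(εσA) + T_w⁴ = 0.390/(0.73·5.67×10⁻⁸·1.131×10⁻⁴) + (627)⁴
    = 8.331×10¹⁰ + 1.546×10¹¹ = 2.379×10¹¹ K⁴.

T ≈ 698 K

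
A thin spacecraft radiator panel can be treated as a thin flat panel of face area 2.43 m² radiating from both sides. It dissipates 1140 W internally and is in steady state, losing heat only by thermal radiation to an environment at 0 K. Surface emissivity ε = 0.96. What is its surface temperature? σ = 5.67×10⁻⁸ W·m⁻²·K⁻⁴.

Steady state: internal power = radiated power, P = εσA T⁴.
Radiating area A = 2·2.43 = 4.860 m².
T⁴ = P/(εσA) = 1140/(0.96·5.67×10⁻⁸·4.860) = 4.309×10⁹ K⁴.
T = (4.309×10⁹)^(1/4).

T ≈ 256 K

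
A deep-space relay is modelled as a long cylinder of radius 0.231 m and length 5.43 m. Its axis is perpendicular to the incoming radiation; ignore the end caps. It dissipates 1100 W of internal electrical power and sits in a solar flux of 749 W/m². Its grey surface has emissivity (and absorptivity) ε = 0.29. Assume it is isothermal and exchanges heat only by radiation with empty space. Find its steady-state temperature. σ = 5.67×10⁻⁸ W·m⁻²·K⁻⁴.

T ≈ 336 K

At steady state, absorbed solar power + internal power = radiated power.
Absorbed: α·S·A_cross = 0.29·749·2.509 = 544.9 W (cross-section 2rL).
Total input = 544.9 + 1100 = 1645 W.
Radiated: εσ·A_surf·T⁴ with A_surf = 2πrL = 7.881 m².
T⁴ = 1645/(0.29·5.67×10⁻⁸·7.881) = 1.269×10¹⁰ K⁴.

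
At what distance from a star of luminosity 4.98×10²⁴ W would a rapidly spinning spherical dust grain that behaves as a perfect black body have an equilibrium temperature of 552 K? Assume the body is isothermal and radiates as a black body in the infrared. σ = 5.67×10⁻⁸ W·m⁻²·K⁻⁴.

d ≈ 4.34×10⁹ m

For an isothermal black-emitting sphere, (1−a)S·πr² = σ·4πr²·T⁴ ⇒ S = 4σT⁴/(1−a).
S = 4·5.67×10⁻⁸·(552)⁴/1.00 = 21060 W/m².
Flux falls as S = L/(4πd²), so d = √(L/(4πS)) = √(4.98×10²⁴/(4π·21060)).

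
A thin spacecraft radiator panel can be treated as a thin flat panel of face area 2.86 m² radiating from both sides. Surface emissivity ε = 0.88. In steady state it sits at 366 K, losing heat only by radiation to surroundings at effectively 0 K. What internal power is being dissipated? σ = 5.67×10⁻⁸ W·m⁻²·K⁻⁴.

P ≈ 5120 W

Steady state: P = εσA T⁴.
A = 2·2.86 = 5.720 m²; T⁴ = (366)⁴ = 1.794×10¹⁰ K⁴.
P = 0.88 × 5.67×10⁻⁸ × 5.720 × 1.794×10¹⁰.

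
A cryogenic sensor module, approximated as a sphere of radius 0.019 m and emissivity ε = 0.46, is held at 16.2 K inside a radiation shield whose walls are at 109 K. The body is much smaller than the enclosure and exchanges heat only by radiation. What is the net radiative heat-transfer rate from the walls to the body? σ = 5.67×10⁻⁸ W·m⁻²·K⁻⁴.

For a small grey body in a large enclosure: P_net = εσA(T_body⁴ − T_wall⁴).
A = 4πr² = 0.004536 m²; T_body⁴ − T_wall⁴ = 68870 − 1.412×10⁸ = -1.411×10⁸ K⁴.
|P_net| = 0.46·5.67×10⁻⁸·0.004536·1.411×10⁸.

P_net ≈ 0.0167 W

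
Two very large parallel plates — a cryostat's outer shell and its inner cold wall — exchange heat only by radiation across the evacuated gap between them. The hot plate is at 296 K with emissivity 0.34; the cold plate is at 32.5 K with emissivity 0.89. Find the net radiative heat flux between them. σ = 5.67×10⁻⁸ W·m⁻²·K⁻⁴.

q ≈ 142 W/m²

For two infinite grey parallel plates, q = σ(T₁⁴ − T₂⁴)/(1/ε₁ + 1/ε₂ − 1).
T₁⁴ − T₂⁴ = 7.677×10⁹ − 1.116×10⁶ = 7.675×10⁹ K⁴.
1/ε₁ + 1/ε₂ − 1 = 2.941 + 1.124 − 1 = 3.065.
q = 5.67×10⁻⁸ × 7.675×10⁹ / 3.065.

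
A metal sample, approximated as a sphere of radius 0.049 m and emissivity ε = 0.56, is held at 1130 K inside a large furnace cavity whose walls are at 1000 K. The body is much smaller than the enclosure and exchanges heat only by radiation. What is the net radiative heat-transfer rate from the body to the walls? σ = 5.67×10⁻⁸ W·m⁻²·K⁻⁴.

For a small grey body in a large enclosure: P_net = εσA(T_body⁴ − T_wall⁴).
A = 4πr² = 0.03017 m²; T_body⁴ − T_wall⁴ = 1.630×10¹² − 1.000×10¹² = 6.305×10¹¹ K⁴.
|P_net| = 0.56·5.67×10⁻⁸·0.03017·6.305×10¹¹.

P_net ≈ 604 W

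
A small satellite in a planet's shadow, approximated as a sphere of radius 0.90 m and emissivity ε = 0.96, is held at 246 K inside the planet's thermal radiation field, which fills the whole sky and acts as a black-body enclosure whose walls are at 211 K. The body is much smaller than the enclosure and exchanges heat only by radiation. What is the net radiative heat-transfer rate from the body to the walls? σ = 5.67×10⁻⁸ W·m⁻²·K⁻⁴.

P_net ≈ 931 W

For a small grey body in a large enclosure: P_net = εσA(T_body⁴ − T_wall⁴).
A = 4πr² = 10.18 m²; T_body⁴ − T_wall⁴ = 3.662×10⁹ − 1.982×10⁹ = 1.680×10⁹ K⁴.
|P_net| = 0.96·5.67×10⁻⁸·10.18·1.680×10⁹.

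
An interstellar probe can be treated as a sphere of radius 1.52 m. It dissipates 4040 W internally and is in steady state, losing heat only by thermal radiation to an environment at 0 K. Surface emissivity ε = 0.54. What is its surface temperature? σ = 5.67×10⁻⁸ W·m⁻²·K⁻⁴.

T ≈ 260 K

Steady state: internal power = radiated power, P = εσA T⁴.
Radiating area A = 4πr² = 29.03 m².
T⁴ = P/(εσA) = 4040/(0.54·5.67×10⁻⁸·29.03) = 4.545×10⁹ K⁴.
T = (4.545×10⁹)^(1/4).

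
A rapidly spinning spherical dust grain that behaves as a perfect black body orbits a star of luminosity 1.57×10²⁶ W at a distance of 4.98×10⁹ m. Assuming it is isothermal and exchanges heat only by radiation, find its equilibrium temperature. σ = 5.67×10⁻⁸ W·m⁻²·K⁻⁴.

First find the stellar flux at distance d: S = L/(4πd²) = 1.57×10²⁶/(4π·(4.98×10⁹)²) = 5.038×10⁵ W/m².
For an isothermal sphere, absorbed (1−a)S·πr² = emitted σ·4πr²·T⁴, so T⁴ = (1−a)S/(4σ).
T⁴ = 1.00·5.038×10⁵/(4·5.67×10⁻⁸) = 2.221×10¹² K⁴.

T ≈ 1220 K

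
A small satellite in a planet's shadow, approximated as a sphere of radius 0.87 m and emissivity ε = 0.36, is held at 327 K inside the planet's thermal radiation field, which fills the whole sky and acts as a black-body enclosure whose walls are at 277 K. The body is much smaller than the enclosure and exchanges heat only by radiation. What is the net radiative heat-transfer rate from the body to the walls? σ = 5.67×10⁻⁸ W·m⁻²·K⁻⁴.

For a small grey body in a large enclosure: P_net = εσA(T_body⁴ − T_wall⁴).
A = 4πr² = 9.511 m²; T_body⁴ − T_wall⁴ = 1.143×10¹⁰ − 5.887×10⁹ = 5.546×10⁹ K⁴.
|P_net| = 0.36·5.67×10⁻⁸·9.511·5.546×10⁹.

P_net ≈ 1080 W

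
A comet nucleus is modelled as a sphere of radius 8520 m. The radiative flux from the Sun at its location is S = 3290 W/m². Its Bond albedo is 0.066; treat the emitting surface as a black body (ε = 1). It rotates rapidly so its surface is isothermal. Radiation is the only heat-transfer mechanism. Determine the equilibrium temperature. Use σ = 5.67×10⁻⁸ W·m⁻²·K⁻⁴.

T ≈ 341 K

At equilibrium, absorbed power = emitted power.
Absorbing cross-section = πr² = 2.280×10⁸ m²; emitting surface = 4πr² = 9.122×10⁸ m² (ratio 4).
(1−a)S·A_cross = εσ·A_surf·T⁴  ⇒  T⁴ = (1−a)S/(4σ).
T⁴ = 0.934·3290/(4·5.67×10⁻⁸) = 1.355×10¹⁰ K⁴.
T = (1.355×10¹⁰)^(1/4).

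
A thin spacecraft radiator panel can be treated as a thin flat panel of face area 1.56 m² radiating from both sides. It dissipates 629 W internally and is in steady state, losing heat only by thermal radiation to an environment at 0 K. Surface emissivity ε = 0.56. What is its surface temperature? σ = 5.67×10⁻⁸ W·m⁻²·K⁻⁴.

T ≈ 282 K

Steady state: internal power = radiated power, P = εσA T⁴.
Radiating area A = 2·1.56 = 3.120 m².
T⁴ = P/(εσA) = 629/(0.56·5.67×10⁻⁸·3.120) = 6.349×10⁹ K⁴.
T = (6.349×10⁹)^(1/4).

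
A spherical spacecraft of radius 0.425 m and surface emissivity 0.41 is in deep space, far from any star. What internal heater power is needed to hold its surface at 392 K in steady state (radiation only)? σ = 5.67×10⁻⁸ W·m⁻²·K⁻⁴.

P = εσ·4πr²·T⁴.
4πr² = 2.270 m²; T⁴ = 2.361×10¹⁰ K⁴.
P = 0.41·5.67×10⁻⁸·2.270·2.361×10¹⁰.

P ≈ 1250 W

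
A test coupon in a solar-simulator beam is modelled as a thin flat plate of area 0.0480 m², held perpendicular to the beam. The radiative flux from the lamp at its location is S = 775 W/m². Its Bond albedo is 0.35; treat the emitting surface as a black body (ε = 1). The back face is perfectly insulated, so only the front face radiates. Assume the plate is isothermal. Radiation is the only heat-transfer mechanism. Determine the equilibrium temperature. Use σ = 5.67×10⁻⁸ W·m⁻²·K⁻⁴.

T ≈ 307 K

At equilibrium, absorbed power = emitted power.
Absorbing cross-section = A = 0.04800 m²; emitting surface = A = 0.04800 m² (ratio 1).
(1−a)S·A_cross = εσ·A_surf·T⁴  ⇒  T⁴ = (1−a)S/(1σ).
T⁴ = 0.650·775/(1·5.67×10⁻⁸) = 8.884×10⁹ K⁴.
T = (8.884×10⁹)^(1/4).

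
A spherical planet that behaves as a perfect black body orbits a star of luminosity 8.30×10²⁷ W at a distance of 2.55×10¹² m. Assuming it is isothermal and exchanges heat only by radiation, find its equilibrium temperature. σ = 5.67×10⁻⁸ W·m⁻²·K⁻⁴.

T ≈ 145 K

First find the stellar flux at distance d: S = L/(4πd²) = 8.30×10²⁷/(4π·(2.55×10¹²)²) = 101.6 W/m².
For an isothermal sphere, absorbed (1−a)S·πr² = emitted σ·4πr²·T⁴, so T⁴ = (1−a)S/(4σ).
T⁴ = 1.00·101.6/(4·5.67×10⁻⁸) = 4.479×10⁸ K⁴.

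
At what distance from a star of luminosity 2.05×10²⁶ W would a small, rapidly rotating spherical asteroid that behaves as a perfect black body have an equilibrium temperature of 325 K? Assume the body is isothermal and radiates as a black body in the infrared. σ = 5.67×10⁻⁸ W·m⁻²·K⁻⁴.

d ≈ 8.03×10¹⁰ m

For an isothermal black-emitting sphere, (1−a)S·πr² = σ·4πr²·T⁴ ⇒ S = 4σT⁴/(1−a).
S = 4·5.67×10⁻⁸·(325)⁴/1.00 = 2530 W/m².
Flux falls as S = L/(4πd²), so d = √(L/(4πS)) = √(2.05×10²⁶/(4π·2530)).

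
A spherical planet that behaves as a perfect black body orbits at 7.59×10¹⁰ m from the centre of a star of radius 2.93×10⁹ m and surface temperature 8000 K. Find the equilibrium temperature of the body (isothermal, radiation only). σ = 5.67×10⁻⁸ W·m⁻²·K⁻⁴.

The star's surface emits σT_*⁴; at distance d the flux is S = σT_*⁴(R_*/d)².
S = 5.67×10⁻⁸·(8000)⁴·(2.93×10⁹/7.59×10¹⁰)² = 3.461×10⁵ W/m².
For an isothermal sphere T⁴ = (1−a)S/(4σ) = 1.526×10¹² K⁴.

T ≈ 1110 K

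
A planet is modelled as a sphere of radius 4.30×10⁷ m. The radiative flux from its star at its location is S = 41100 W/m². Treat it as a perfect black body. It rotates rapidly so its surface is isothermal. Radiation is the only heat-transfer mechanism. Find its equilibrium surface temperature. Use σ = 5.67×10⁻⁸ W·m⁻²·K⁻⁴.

At equilibrium, absorbed power = emitted power.
Absorbing cross-section = πr² = 5.809×10¹⁵ m²; emitting surface = 4πr² = 2.324×10¹⁶ m² (ratio 4).
S·A_cross = εσ·A_surf·T⁴  ⇒  T⁴ = S/(4σ).
T⁴ = 1.00·41100/(4·5.67×10⁻⁸) = 1.812×10¹¹ K⁴.
T = (1.812×10¹¹)^(1/4).

T ≈ 652 K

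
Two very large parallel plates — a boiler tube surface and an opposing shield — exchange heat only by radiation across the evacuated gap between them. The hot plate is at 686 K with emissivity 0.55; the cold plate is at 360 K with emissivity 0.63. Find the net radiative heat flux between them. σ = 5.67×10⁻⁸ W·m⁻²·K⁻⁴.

For two infinite grey parallel plates, q = σ(T₁⁴ − T₂⁴)/(1/ε₁ + 1/ε₂ − 1).
T₁⁴ − T₂⁴ = 2.215×10¹¹ − 1.680×10¹⁰ = 2.047×10¹¹ K⁴.
1/ε₁ + 1/ε₂ − 1 = 1.818 + 1.587 − 1 = 2.405.
q = 5.67×10⁻⁸ × 2.047×10¹¹ / 2.405.

q ≈ 4820 W/m²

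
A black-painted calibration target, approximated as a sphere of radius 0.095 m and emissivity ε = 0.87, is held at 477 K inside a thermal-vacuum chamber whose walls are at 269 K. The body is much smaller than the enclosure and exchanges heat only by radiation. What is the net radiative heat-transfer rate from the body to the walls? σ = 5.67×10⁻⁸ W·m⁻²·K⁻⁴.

P_net ≈ 260 W

For a small grey body in a large enclosure: P_net = εσA(T_body⁴ − T_wall⁴).
A = 4πr² = 0.1134 m²; T_body⁴ − T_wall⁴ = 5.177×10¹⁰ − 5.236×10⁹ = 4.653×10¹⁰ K⁴.
|P_net| = 0.87·5.67×10⁻⁸·0.1134·4.653×10¹⁰.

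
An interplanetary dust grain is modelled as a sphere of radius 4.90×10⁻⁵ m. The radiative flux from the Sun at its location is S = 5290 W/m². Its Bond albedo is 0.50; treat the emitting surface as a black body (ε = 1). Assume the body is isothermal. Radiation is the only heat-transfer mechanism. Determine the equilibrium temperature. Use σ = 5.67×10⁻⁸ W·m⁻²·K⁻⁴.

At equilibrium, absorbed power = emitted power.
Absorbing cross-section = πr² = 7.543×10⁻⁹ m²; emitting surface = 4πr² = 3.017×10⁻⁸ m² (ratio 4).
(1−a)S·A_cross = εσ·A_surf·T⁴  ⇒  T⁴ = (1−a)S/(4σ).
T⁴ = 0.500·5290/(4·5.67×10⁻⁸) = 1.166×10¹⁰ K⁴.
T = (1.166×10¹⁰)^(1/4).

T ≈ 329 K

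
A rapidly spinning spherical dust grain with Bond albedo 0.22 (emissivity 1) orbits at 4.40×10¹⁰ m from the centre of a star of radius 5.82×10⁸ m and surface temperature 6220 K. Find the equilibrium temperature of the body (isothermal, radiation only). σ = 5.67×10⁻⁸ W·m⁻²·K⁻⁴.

The star's surface emits σT_*⁴; at distance d the flux is S = σT_*⁴(R_*/d)².
S = 5.67×10⁻⁸·(6220)⁴·(5.82×10⁸/4.40×10¹⁰)² = 14850 W/m².
For an isothermal sphere T⁴ = (1−a)S/(4σ) = 5.107×10¹⁰ K⁴.

T ≈ 475 K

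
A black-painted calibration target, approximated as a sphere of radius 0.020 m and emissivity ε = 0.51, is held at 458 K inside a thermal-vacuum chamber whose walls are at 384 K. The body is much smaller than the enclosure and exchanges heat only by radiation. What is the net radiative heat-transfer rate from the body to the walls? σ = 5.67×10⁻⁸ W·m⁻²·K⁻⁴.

For a small grey body in a large enclosure: P_net = εσA(T_body⁴ − T_wall⁴).
A = 4πr² = 0.005027 m²; T_body⁴ − T_wall⁴ = 4.400×10¹⁰ − 2.174×10¹⁰ = 2.226×10¹⁰ K⁴.
|P_net| = 0.51·5.67×10⁻⁸·0.005027·2.226×10¹⁰.

P_net ≈ 3.24 W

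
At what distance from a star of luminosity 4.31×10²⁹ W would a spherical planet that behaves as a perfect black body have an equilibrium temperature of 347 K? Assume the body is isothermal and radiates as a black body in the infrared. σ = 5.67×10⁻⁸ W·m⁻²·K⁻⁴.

For an isothermal black-emitting sphere, (1−a)S·πr² = σ·4πr²·T⁴ ⇒ S = 4σT⁴/(1−a).
S = 4·5.67×10⁻⁸·(347)⁴/1.00 = 3288 W/m².
Flux falls as S = L/(4πd²), so d = √(L/(4πS)) = √(4.31×10²⁹/(4π·3288)).

d ≈ 3.23×10¹² m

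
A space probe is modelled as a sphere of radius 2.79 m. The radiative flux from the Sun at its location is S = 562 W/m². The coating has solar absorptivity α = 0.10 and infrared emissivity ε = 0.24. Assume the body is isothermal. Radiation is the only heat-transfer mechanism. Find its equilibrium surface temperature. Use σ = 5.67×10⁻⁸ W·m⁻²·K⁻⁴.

At equilibrium, absorbed power = emitted power.
Absorbing cross-section = πr² = 24.45 m²; emitting surface = 4πr² = 97.82 m² (ratio 4).
αS·A_cross = εσ·A_surf·T⁴  ⇒  T⁴ = αS/(ε·4σ).
T⁴ = 0.100·562/(0.24·4·5.67×10⁻⁸) = 1.032×10⁹ K⁴.
T = (1.032×10⁹)^(1/4).

T ≈ 179 K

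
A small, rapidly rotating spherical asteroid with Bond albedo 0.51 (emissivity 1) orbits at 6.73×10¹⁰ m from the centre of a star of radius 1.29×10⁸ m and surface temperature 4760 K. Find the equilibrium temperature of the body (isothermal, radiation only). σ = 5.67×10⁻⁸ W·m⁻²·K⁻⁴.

The star's surface emits σT_*⁴; at distance d the flux is S = σT_*⁴(R_*/d)².
S = 5.67×10⁻⁸·(4760)⁴·(1.29×10⁸/6.73×10¹⁰)² = 106.9 W/m².
For an isothermal sphere T⁴ = (1−a)S/(4σ) = 2.311×10⁸ K⁴.

T ≈ 123 K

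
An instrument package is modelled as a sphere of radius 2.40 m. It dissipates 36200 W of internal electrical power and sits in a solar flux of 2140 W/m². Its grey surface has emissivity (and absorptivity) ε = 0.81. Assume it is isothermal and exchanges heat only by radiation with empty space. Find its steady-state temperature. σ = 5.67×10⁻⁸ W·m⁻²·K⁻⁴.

T ≈ 378 K

At steady state, absorbed solar power + internal power = radiated power.
Absorbed: α·S·A_cross = 0.81·2140·18.10 = 31370 W (cross-section πr²).
Total input = 31370 + 36200 = 67570 W.
Radiated: εσ·A_surf·T⁴ with A_surf = 4πr² = 72.38 m².
T⁴ = 67570/(0.81·5.67×10⁻⁸·72.38) = 2.033×10¹⁰ K⁴.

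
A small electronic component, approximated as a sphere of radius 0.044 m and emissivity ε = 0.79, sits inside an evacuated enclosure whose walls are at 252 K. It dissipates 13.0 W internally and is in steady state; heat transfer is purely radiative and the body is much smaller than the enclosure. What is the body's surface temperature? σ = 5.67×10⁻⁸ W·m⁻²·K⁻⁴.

T ≈ 355 K

For a small grey body in a large enclosure, net radiated power = εσA(T⁴ − T_w⁴).
Steady state: P = εσA(T⁴ − T_w⁴) with A = 4πr² = 0.02433 m².
T⁴ = P/(εσA) + T_w⁴ = 13.0/(0.79·5.67×10⁻⁸·0.02433) + (252)⁴
    = 1.193×10¹⁰ + 4.033×10⁹ = 1.596×10¹⁰ K⁴.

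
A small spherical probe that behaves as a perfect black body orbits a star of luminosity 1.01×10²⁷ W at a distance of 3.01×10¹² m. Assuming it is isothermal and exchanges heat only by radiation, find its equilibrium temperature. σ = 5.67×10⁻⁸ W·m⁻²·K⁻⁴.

T ≈ 79.1 K

First find the stellar flux at distance d: S = L/(4πd²) = 1.01×10²⁷/(4π·(3.01×10¹²)²) = 8.871 W/m².
For an isothermal sphere, absorbed (1−a)S·πr² = emitted σ·4πr²·T⁴, so T⁴ = (1−a)S/(4σ).
T⁴ = 1.00·8.871/(4·5.67×10⁻⁸) = 3.911×10⁷ K⁴.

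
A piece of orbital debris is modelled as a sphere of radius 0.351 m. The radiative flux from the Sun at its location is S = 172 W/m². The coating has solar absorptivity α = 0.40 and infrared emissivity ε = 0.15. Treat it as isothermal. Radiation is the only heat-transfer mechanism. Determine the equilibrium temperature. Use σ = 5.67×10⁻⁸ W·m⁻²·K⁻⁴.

At equilibrium, absorbed power = emitted power.
Absorbing cross-section = πr² = 0.3870 m²; emitting surface = 4πr² = 1.548 m² (ratio 4).
αS·A_cross = εσ·A_surf·T⁴  ⇒  T⁴ = αS/(ε·4σ).
T⁴ = 0.400·172/(0.15·4·5.67×10⁻⁸) = 2.022×10⁹ K⁴.
T = (2.022×10⁹)^(1/4).

T ≈ 212 K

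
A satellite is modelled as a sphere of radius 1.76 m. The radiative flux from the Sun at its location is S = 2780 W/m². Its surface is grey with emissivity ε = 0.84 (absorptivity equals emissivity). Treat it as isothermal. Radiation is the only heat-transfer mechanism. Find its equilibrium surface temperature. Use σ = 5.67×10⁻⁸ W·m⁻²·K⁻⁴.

At equilibrium, absorbed power = emitted power.
Absorbing cross-section = πr² = 9.731 m²; emitting surface = 4πr² = 38.93 m² (ratio 4).
εS·A_cross = εσ·A_surf·T⁴  ⇒  T⁴ = S/(4σ)   (ε cancels).
T⁴ = 2780/(4·5.67×10⁻⁸) = 1.226×10¹⁰ K⁴.
T = (1.226×10¹⁰)^(1/4).

T ≈ 333 K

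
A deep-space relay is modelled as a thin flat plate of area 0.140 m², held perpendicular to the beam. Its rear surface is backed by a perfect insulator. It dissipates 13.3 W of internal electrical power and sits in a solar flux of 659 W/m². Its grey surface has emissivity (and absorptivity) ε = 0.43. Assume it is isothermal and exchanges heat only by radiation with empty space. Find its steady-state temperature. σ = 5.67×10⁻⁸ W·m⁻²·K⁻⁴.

At steady state, absorbed solar power + internal power = radiated power.
Absorbed: α·S·A_cross = 0.43·659·0.1400 = 39.67 W (cross-section A).
Total input = 39.67 + 13.3 = 52.97 W.
Radiated: εσ·A_surf·T⁴ with A_surf = A = 0.1400 m².
T⁴ = 52.97/(0.43·5.67×10⁻⁸·0.1400) = 1.552×10¹⁰ K⁴.

T ≈ 353 K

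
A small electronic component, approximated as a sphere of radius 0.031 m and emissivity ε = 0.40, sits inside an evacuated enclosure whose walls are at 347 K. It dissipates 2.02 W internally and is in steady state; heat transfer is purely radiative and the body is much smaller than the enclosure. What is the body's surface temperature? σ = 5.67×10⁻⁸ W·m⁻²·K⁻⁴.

For a small grey body in a large enclosure, net radiated power = εσA(T⁴ − T_w⁴).
Steady state: P = εσA(T⁴ − T_w⁴) with A = 4πr² = 0.01208 m².
T⁴ = P/(εσA) + T_w⁴ = 2.02/(0.40·5.67×10⁻⁸·0.01208) + (347)⁴
    = 7.375×10⁹ + 1.450×10¹⁰ = 2.187×10¹⁰ K⁴.

T ≈ 385 K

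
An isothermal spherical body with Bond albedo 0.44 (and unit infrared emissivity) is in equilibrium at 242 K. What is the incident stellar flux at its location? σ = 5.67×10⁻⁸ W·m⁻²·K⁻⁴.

S ≈ 1390 W/m²

(1−a)S·πr² = σ·4πr²·T⁴ ⇒ S = 4σT⁴/(1−a).
S = 4·5.67×10⁻⁸·3.430×10⁹/0.560.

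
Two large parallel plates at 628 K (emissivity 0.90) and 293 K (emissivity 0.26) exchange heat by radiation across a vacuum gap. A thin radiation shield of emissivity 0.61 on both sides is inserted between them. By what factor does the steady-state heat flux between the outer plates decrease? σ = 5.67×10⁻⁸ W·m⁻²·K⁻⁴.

Without shield: q₀ = σΔ(T⁴)/(1/ε₁+1/ε₂−1) with denominator 3.957.
With shield the two gaps are in series; the resistances add: (1/ε₁+1/ε_s−1)+(1/ε_s+1/ε₂−1) = 1.750+4.485 = 6.236.
Heat-flux ratio q₀/q = 6.236/3.957.

factor ≈ 1.58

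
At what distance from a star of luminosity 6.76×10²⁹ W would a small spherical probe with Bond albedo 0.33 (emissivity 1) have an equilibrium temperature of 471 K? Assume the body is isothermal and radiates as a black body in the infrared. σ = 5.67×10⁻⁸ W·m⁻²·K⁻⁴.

d ≈ 1.80×10¹² m

For an isothermal black-emitting sphere, (1−a)S·πr² = σ·4πr²·T⁴ ⇒ S = 4σT⁴/(1−a).
S = 4·5.67×10⁻⁸·(471)⁴/0.670 = 16660 W/m².
Flux falls as S = L/(4πd²), so d = √(L/(4πS)) = √(6.76×10²⁹/(4π·16660)).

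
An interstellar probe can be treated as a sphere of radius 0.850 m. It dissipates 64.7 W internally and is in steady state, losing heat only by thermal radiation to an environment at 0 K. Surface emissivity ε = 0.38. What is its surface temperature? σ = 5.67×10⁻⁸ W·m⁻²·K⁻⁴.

T ≈ 135 K

Steady state: internal power = radiated power, P = εσA T⁴.
Radiating area A = 4πr² = 9.079 m².
T⁴ = P/(εσA) = 64.7/(0.38·5.67×10⁻⁸·9.079) = 3.307×10⁸ K⁴.
T = (3.307×10⁸)^(1/4).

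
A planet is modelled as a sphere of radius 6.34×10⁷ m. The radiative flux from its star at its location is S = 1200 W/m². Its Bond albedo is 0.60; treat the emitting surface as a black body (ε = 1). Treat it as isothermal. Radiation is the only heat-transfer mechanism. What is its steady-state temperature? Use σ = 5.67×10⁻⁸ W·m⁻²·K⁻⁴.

At equilibrium, absorbed power = emitted power.
Absorbing cross-section = πr² = 1.263×10¹⁶ m²; emitting surface = 4πr² = 5.051×10¹⁶ m² (ratio 4).
(1−a)S·A_cross = εσ·A_surf·T⁴  ⇒  T⁴ = (1−a)S/(4σ).
T⁴ = 0.400·1200/(4·5.67×10⁻⁸) = 2.116×10⁹ K⁴.
T = (2.116×10⁹)^(1/4).

T ≈ 214 K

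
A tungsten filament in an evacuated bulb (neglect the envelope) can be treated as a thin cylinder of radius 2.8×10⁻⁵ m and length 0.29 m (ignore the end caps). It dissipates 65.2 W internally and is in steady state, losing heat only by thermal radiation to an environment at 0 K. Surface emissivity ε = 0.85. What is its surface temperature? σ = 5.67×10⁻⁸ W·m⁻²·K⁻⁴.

Steady state: internal power = radiated power, P = εσA T⁴.
Radiating area A = 2πrL = 5.102×10⁻⁵ m².
T⁴ = P/(εσA) = 65.2/(0.85·5.67×10⁻⁸·5.102×10⁻⁵) = 2.652×10¹³ K⁴.
T = (2.652×10¹³)^(1/4).

T ≈ 2270 K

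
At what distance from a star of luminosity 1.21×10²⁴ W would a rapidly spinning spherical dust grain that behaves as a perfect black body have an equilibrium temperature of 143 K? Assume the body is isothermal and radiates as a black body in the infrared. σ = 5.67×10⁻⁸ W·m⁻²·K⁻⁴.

d ≈ 3.19×10¹⁰ m

For an isothermal black-emitting sphere, (1−a)S·πr² = σ·4πr²·T⁴ ⇒ S = 4σT⁴/(1−a).
S = 4·5.67×10⁻⁸·(143)⁴/1.00 = 94.84 W/m².
Flux falls as S = L/(4πd²), so d = √(L/(4πS)) = √(1.21×10²⁴/(4π·94.84)).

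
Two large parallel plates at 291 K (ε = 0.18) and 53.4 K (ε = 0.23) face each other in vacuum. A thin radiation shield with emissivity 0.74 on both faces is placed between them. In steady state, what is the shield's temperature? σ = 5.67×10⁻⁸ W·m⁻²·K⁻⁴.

T_s ≈ 238 K

In steady state the net flux on the hot side equals that on the cold side.
σ(T₁⁴−T_s⁴)/D₁ = σ(T_s⁴−T₂⁴)/D₂, with D₁ = 1/ε₁+1/ε_s−1 = 5.907, D₂ = 1/ε_s+1/ε₂−1 = 4.699.
Solve for T_s⁴: T_s⁴ = (D₂·T₁⁴ + D₁·T₂⁴)/(D₁+D₂) = 3.182×10⁹ K⁴.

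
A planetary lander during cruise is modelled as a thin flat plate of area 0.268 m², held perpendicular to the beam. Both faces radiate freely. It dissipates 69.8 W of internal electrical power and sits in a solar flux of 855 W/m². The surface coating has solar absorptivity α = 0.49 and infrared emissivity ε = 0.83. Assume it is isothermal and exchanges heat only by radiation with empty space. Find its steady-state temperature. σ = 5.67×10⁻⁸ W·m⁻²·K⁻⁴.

At steady state, absorbed solar power + internal power = radiated power.
Absorbed: α·S·A_cross = 0.49·855·0.2680 = 112.3 W (cross-section A).
Total input = 112.3 + 69.8 = 182.1 W.
Radiated: εσ·A_surf·T⁴ with A_surf = 2A = 0.5360 m².
T⁴ = 182.1/(0.83·5.67×10⁻⁸·0.5360) = 7.218×10⁹ K⁴.

T ≈ 291 K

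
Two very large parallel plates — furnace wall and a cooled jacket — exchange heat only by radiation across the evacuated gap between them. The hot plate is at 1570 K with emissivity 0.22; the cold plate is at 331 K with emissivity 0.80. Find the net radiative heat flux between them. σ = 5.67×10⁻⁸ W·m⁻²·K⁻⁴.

q ≈ 71700 W/m²

For two infinite grey parallel plates, q = σ(T₁⁴ − T₂⁴)/(1/ε₁ + 1/ε₂ − 1).
T₁⁴ − T₂⁴ = 6.076×10¹² − 1.200×10¹⁰ = 6.064×10¹² K⁴.
1/ε₁ + 1/ε₂ − 1 = 4.545 + 1.250 − 1 = 4.795.
q = 5.67×10⁻⁸ × 6.064×10¹² / 4.795.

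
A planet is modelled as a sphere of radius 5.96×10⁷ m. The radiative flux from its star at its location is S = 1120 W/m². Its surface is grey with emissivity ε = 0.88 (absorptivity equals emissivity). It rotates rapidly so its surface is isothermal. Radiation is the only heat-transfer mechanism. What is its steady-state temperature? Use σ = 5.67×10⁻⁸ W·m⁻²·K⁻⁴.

T ≈ 265 K

At equilibrium, absorbed power = emitted power.
Absorbing cross-section = πr² = 1.116×10¹⁶ m²; emitting surface = 4πr² = 4.464×10¹⁶ m² (ratio 4).
εS·A_cross = εσ·A_surf·T⁴  ⇒  T⁴ = S/(4σ)   (ε cancels).
T⁴ = 1120/(4·5.67×10⁻⁸) = 4.938×10⁹ K⁴.
T = (4.938×10⁹)^(1/4).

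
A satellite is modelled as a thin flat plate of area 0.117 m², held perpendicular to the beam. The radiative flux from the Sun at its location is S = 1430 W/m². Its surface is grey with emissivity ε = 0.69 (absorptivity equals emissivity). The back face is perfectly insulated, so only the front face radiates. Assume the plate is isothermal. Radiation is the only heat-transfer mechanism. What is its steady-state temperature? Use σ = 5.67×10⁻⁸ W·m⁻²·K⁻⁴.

At equilibrium, absorbed power = emitted power.
Absorbing cross-section = A = 0.1170 m²; emitting surface = A = 0.1170 m² (ratio 1).
εS·A_cross = εσ·A_surf·T⁴  ⇒  T⁴ = S/(1σ)   (ε cancels).
T⁴ = 1430/(1·5.67×10⁻⁸) = 2.522×10¹⁰ K⁴.
T = (2.522×10¹⁰)^(1/4).

T ≈ 399 K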